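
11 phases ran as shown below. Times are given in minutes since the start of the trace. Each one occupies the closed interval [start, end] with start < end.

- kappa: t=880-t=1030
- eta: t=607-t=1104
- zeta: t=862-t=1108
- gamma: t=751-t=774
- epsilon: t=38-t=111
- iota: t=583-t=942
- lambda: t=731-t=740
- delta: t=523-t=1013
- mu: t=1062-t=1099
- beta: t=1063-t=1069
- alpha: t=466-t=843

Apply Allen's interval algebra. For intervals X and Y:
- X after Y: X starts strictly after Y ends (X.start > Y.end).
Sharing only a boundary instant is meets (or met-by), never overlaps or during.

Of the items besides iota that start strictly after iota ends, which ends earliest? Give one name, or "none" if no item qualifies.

beta

Target iota = [t=583, t=942].
alpha [t=466, t=843] → overlaps → excluded.
beta [t=1063, t=1069] → after → candidate.
delta [t=523, t=1013] → contains → excluded.
epsilon [t=38, t=111] → before → excluded.
eta [t=607, t=1104] → overlapped-by → excluded.
gamma [t=751, t=774] → during → excluded.
kappa [t=880, t=1030] → overlapped-by → excluded.
lambda [t=731, t=740] → during → excluded.
mu [t=1062, t=1099] → after → candidate.
zeta [t=862, t=1108] → overlapped-by → excluded.
Among candidates, earliest end is t=1069 → beta.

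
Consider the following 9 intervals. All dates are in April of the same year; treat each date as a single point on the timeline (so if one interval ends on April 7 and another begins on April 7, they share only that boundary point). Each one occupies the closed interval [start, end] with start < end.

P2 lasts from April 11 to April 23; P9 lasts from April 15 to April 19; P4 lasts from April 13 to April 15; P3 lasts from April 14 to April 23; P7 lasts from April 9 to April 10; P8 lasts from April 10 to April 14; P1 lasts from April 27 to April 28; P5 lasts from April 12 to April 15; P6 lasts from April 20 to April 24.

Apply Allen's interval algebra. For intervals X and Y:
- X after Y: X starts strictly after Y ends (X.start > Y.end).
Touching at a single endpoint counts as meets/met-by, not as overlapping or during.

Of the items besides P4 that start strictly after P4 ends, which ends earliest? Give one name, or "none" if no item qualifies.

P6

Target P4 = [April 13, April 15].
P1 [April 27, April 28] → after → candidate.
P2 [April 11, April 23] → contains → excluded.
P3 [April 14, April 23] → overlapped-by → excluded.
P5 [April 12, April 15] → finished-by → excluded.
P6 [April 20, April 24] → after → candidate.
P7 [April 9, April 10] → before → excluded.
P8 [April 10, April 14] → overlaps → excluded.
P9 [April 15, April 19] → met-by → excluded.
Among candidates, earliest end is April 24 → P6.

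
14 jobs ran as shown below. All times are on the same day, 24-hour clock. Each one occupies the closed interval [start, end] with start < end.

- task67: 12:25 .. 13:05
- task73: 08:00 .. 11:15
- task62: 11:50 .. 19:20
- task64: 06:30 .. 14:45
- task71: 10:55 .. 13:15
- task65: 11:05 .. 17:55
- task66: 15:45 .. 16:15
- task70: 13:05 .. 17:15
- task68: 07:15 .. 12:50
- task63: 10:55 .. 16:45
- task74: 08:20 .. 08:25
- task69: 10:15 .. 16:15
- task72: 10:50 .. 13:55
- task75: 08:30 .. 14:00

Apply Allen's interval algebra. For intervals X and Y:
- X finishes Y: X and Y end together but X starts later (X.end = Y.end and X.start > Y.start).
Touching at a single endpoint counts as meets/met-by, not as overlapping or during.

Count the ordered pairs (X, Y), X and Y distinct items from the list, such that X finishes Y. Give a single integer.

Checking all 182 ordered pairs for relation 'finishes'; matching pairs in alphabetical order:
(task66, task69): task66 finishes task69 ✓
Count: 1.

1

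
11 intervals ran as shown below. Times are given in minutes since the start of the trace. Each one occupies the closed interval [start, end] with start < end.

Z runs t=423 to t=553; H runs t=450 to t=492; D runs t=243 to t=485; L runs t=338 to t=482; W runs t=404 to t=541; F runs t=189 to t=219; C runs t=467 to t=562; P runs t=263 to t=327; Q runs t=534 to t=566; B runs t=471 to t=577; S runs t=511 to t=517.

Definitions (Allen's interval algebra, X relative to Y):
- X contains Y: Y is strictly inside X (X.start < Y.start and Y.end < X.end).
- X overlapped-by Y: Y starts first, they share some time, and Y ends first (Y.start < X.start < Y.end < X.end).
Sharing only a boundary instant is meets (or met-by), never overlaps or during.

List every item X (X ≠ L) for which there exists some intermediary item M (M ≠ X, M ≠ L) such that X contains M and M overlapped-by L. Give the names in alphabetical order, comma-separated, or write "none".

W, Z

Target L = [t=338, t=482].
Intermediaries M with M overlapped-by L: B, C, H, W, Z.
Via B — items with X contains B: none.
Via C — items with X contains C: none.
Via H — items with X contains H: W, Z.
Via W — items with X contains W: none.
Via Z — items with X contains Z: none.
Union: W, Z.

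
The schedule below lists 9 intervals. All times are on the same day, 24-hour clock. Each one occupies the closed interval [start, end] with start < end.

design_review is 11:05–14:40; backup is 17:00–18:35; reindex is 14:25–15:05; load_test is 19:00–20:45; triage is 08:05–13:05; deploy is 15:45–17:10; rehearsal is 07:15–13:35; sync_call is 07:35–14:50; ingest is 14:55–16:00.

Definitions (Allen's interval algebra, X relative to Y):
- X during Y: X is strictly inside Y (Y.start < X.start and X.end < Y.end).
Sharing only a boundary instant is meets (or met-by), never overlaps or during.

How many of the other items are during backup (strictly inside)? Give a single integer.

Target backup = [17:00, 18:35].
deploy [15:45, 17:10] → overlaps → no.
design_review [11:05, 14:40] → before → no.
ingest [14:55, 16:00] → before → no.
load_test [19:00, 20:45] → after → no.
rehearsal [07:15, 13:35] → before → no.
reindex [14:25, 15:05] → before → no.
sync_call [07:35, 14:50] → before → no.
triage [08:05, 13:05] → before → no.
Total: 0.

0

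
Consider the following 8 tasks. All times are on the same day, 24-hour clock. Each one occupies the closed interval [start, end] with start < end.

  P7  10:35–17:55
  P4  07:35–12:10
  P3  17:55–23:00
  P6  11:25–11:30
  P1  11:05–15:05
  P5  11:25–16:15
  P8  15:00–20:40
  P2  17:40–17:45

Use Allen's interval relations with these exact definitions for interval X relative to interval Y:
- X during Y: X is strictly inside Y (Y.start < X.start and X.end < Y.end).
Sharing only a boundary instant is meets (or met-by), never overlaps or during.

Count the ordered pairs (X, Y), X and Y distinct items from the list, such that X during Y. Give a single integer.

7

Checking all 56 ordered pairs for relation 'during'; matching pairs in alphabetical order:
(P1, P7): P1 during P7 ✓
(P2, P7): P2 during P7 ✓
(P2, P8): P2 during P8 ✓
(P5, P7): P5 during P7 ✓
(P6, P1): P6 during P1 ✓
(P6, P4): P6 during P4 ✓
(P6, P7): P6 during P7 ✓
Count: 7.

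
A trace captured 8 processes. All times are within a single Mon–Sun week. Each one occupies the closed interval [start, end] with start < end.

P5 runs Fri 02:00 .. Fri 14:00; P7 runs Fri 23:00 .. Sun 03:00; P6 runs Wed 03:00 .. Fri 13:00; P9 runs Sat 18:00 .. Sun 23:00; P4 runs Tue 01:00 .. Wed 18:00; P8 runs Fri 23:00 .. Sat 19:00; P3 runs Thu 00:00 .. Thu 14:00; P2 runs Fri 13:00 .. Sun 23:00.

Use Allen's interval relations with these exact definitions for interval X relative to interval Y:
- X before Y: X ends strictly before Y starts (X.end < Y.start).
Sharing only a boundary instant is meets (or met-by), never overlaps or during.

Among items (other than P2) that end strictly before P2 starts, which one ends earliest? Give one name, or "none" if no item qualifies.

Target P2 = [Fri 13:00, Sun 23:00].
P3 [Thu 00:00, Thu 14:00] → before → candidate.
P4 [Tue 01:00, Wed 18:00] → before → candidate.
P5 [Fri 02:00, Fri 14:00] → overlaps → excluded.
P6 [Wed 03:00, Fri 13:00] → meets → excluded.
P7 [Fri 23:00, Sun 03:00] → during → excluded.
P8 [Fri 23:00, Sat 19:00] → during → excluded.
P9 [Sat 18:00, Sun 23:00] → finishes → excluded.
Among candidates, earliest end is Wed 18:00 → P4.

P4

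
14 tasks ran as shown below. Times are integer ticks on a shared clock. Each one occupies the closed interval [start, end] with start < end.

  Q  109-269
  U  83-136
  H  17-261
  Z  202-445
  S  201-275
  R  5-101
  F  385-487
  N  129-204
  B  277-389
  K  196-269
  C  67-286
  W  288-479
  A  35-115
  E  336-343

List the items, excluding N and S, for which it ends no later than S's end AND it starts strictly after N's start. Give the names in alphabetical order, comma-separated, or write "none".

K

Conditions: its end is no later than S's end (X.end <= 275) AND its start is strictly after N's start (X.start > 129).
A: end 115 <= 275? ✓; start 35 > 129? ✗ → no.
B: end 389 <= 275? ✗; start 277 > 129? ✓ → no.
C: end 286 <= 275? ✗; start 67 > 129? ✗ → no.
E: end 343 <= 275? ✗; start 336 > 129? ✓ → no.
F: end 487 <= 275? ✗; start 385 > 129? ✓ → no.
H: end 261 <= 275? ✓; start 17 > 129? ✗ → no.
K: end 269 <= 275? ✓; start 196 > 129? ✓ → yes.
Q: end 269 <= 275? ✓; start 109 > 129? ✗ → no.
R: end 101 <= 275? ✓; start 5 > 129? ✗ → no.
U: end 136 <= 275? ✓; start 83 > 129? ✗ → no.
W: end 479 <= 275? ✗; start 288 > 129? ✓ → no.
Z: end 445 <= 275? ✗; start 202 > 129? ✓ → no.
Result: K.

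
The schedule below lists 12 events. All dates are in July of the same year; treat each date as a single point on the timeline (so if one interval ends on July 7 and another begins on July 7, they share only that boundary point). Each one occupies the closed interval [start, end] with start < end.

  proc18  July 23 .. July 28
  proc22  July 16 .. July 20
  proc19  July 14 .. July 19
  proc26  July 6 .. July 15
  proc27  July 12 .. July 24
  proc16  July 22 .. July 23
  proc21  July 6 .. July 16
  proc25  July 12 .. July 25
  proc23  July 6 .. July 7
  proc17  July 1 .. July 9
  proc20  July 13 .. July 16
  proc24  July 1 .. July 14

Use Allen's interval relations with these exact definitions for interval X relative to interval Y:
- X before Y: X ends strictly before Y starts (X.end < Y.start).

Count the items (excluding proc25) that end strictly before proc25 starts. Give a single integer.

2

Target proc25 = [July 12, July 25].
proc16 [July 22, July 23] → during → no.
proc17 [July 1, July 9] → before → counts.
proc18 [July 23, July 28] → overlapped-by → no.
proc19 [July 14, July 19] → during → no.
proc20 [July 13, July 16] → during → no.
proc21 [July 6, July 16] → overlaps → no.
proc22 [July 16, July 20] → during → no.
proc23 [July 6, July 7] → before → counts.
proc24 [July 1, July 14] → overlaps → no.
proc26 [July 6, July 15] → overlaps → no.
proc27 [July 12, July 24] → starts → no.
Total: 2.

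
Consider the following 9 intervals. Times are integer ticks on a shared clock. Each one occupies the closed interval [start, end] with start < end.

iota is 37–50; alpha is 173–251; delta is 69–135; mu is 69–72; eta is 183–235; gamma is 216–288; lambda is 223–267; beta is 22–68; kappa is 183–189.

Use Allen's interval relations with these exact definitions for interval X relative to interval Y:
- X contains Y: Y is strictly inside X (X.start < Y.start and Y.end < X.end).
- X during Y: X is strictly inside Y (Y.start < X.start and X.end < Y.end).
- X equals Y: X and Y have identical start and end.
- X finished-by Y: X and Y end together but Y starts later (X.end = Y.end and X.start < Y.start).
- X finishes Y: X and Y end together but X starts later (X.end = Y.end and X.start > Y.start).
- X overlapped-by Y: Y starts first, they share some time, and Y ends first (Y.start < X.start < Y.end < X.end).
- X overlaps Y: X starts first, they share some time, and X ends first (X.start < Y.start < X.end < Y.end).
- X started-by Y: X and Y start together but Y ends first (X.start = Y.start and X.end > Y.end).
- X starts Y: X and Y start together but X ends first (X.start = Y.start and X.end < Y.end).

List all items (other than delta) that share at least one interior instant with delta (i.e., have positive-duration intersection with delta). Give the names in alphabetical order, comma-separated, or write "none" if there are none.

Target delta = [69, 135].
alpha [173, 251] → after → no.
beta [22, 68] → before → no.
eta [183, 235] → after → no.
gamma [216, 288] → after → no.
iota [37, 50] → before → no.
kappa [183, 189] → after → no.
lambda [223, 267] → after → no.
mu [69, 72] → starts → yes.
Result: mu.

mu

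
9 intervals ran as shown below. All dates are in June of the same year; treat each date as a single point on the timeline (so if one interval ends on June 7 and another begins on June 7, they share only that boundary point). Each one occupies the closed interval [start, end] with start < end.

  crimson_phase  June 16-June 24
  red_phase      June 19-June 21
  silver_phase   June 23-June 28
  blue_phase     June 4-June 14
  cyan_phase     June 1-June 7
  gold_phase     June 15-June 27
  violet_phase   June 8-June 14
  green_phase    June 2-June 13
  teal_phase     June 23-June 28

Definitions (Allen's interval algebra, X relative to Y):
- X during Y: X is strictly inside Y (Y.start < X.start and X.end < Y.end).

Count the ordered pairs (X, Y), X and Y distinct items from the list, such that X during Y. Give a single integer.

Checking all 72 ordered pairs for relation 'during'; matching pairs in alphabetical order:
(crimson_phase, gold_phase): crimson_phase during gold_phase ✓
(red_phase, crimson_phase): red_phase during crimson_phase ✓
(red_phase, gold_phase): red_phase during gold_phase ✓
Count: 3.

3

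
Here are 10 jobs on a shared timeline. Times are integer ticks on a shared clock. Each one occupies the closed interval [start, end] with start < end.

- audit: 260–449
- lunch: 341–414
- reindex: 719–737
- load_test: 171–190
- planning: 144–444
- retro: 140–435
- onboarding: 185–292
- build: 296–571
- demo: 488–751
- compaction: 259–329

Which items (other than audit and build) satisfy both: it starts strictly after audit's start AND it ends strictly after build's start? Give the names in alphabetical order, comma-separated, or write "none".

demo, lunch, reindex

Conditions: its start is strictly after audit's start (X.start > 260) AND its end is strictly after build's start (X.end > 296).
compaction: start 259 > 260? ✗; end 329 > 296? ✓ → no.
demo: start 488 > 260? ✓; end 751 > 296? ✓ → yes.
load_test: start 171 > 260? ✗; end 190 > 296? ✗ → no.
lunch: start 341 > 260? ✓; end 414 > 296? ✓ → yes.
onboarding: start 185 > 260? ✗; end 292 > 296? ✗ → no.
planning: start 144 > 260? ✗; end 444 > 296? ✓ → no.
reindex: start 719 > 260? ✓; end 737 > 296? ✓ → yes.
retro: start 140 > 260? ✗; end 435 > 296? ✓ → no.
Result: demo, lunch, reindex.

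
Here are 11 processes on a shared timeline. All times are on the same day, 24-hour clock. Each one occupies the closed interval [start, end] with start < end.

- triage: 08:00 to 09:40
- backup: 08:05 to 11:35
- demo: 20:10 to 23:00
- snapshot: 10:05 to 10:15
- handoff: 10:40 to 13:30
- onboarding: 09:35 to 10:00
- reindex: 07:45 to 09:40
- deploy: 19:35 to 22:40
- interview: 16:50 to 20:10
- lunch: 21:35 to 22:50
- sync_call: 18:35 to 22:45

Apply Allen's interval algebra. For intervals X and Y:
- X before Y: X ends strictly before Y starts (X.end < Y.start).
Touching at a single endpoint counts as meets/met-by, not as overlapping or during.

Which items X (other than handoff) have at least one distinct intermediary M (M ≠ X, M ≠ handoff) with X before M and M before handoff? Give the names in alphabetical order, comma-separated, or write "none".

Target handoff = [10:40, 13:30].
Intermediaries M with M before handoff: onboarding, reindex, snapshot, triage.
Via onboarding — items with X before onboarding: none.
Via reindex — items with X before reindex: none.
Via snapshot — items with X before snapshot: onboarding, reindex, triage.
Via triage — items with X before triage: none.
Union: onboarding, reindex, triage.

onboarding, reindex, triage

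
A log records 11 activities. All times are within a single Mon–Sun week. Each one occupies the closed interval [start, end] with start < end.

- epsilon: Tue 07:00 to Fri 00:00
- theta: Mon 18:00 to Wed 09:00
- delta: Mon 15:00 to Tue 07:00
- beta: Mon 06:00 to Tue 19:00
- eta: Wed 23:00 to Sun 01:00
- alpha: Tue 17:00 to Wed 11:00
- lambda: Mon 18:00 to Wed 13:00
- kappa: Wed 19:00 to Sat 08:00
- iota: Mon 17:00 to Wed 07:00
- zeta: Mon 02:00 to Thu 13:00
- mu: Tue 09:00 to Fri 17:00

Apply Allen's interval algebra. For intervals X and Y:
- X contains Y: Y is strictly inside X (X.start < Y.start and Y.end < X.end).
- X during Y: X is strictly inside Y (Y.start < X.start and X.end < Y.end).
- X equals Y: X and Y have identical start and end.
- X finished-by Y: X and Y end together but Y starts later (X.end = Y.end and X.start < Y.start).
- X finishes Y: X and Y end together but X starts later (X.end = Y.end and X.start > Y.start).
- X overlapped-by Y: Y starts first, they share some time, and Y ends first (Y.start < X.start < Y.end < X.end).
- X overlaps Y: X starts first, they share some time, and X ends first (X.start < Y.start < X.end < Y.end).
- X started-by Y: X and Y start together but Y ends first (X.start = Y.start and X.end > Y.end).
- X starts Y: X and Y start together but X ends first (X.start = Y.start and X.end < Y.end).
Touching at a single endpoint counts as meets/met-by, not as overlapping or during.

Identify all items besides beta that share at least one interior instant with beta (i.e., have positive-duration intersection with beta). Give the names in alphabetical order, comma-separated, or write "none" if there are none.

Target beta = [Mon 06:00, Tue 19:00].
alpha [Tue 17:00, Wed 11:00] → overlapped-by → yes.
delta [Mon 15:00, Tue 07:00] → during → yes.
epsilon [Tue 07:00, Fri 00:00] → overlapped-by → yes.
eta [Wed 23:00, Sun 01:00] → after → no.
iota [Mon 17:00, Wed 07:00] → overlapped-by → yes.
kappa [Wed 19:00, Sat 08:00] → after → no.
lambda [Mon 18:00, Wed 13:00] → overlapped-by → yes.
mu [Tue 09:00, Fri 17:00] → overlapped-by → yes.
theta [Mon 18:00, Wed 09:00] → overlapped-by → yes.
zeta [Mon 02:00, Thu 13:00] → contains → yes.
Result: alpha, delta, epsilon, iota, lambda, mu, theta, zeta.

alpha, delta, epsilon, iota, lambda, mu, theta, zeta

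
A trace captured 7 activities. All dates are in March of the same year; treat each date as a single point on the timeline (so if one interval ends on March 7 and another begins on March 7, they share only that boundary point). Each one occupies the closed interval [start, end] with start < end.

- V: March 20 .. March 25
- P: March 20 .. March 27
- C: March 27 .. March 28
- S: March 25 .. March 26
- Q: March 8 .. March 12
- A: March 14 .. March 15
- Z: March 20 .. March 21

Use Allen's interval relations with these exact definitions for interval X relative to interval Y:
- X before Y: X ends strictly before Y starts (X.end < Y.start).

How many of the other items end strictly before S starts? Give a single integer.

Target S = [March 25, March 26].
A [March 14, March 15] → before → counts.
C [March 27, March 28] → after → no.
P [March 20, March 27] → contains → no.
Q [March 8, March 12] → before → counts.
V [March 20, March 25] → meets → no.
Z [March 20, March 21] → before → counts.
Total: 3.

3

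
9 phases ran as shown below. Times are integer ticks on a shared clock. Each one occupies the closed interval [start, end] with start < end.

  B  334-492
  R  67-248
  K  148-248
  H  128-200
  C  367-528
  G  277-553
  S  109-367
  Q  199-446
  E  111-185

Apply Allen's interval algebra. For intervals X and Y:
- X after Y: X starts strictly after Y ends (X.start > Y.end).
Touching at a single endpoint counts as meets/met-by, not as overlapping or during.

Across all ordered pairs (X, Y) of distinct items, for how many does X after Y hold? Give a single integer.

Checking all 72 ordered pairs for relation 'after'; matching pairs in alphabetical order:
(B, E): B after E ✓
(B, H): B after H ✓
(B, K): B after K ✓
(B, R): B after R ✓
(C, E): C after E ✓
(C, H): C after H ✓
(C, K): C after K ✓
(C, R): C after R ✓
(G, E): G after E ✓
(G, H): G after H ✓
(G, K): G after K ✓
(G, R): G after R ✓
(Q, E): Q after E ✓
Count: 13.

13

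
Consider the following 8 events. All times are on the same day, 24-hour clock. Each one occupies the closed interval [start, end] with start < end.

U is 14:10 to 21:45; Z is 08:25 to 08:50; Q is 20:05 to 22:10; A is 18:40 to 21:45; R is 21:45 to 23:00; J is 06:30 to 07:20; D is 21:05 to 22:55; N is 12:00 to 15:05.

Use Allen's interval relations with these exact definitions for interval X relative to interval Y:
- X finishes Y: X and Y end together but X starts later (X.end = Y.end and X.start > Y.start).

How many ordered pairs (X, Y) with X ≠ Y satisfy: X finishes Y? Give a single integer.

Checking all 56 ordered pairs for relation 'finishes'; matching pairs in alphabetical order:
(A, U): A finishes U ✓
Count: 1.

1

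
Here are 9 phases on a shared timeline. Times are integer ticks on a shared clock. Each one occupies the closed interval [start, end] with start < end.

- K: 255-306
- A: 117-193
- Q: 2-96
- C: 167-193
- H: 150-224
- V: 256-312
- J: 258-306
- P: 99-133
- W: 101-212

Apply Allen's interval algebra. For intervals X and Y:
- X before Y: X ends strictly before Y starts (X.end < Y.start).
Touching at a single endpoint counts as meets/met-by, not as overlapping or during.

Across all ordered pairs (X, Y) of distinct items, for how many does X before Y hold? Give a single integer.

25

Checking all 72 ordered pairs for relation 'before'; matching pairs in alphabetical order:
(A, J): A before J ✓
(A, K): A before K ✓
(A, V): A before V ✓
(C, J): C before J ✓
(C, K): C before K ✓
(C, V): C before V ✓
(H, J): H before J ✓
(H, K): H before K ✓
(H, V): H before V ✓
(P, C): P before C ✓
(P, H): P before H ✓
(P, J): P before J ✓
(P, K): P before K ✓
(P, V): P before V ✓
(Q, A): Q before A ✓
(Q, C): Q before C ✓
(Q, H): Q before H ✓
(Q, J): Q before J ✓
(Q, K): Q before K ✓
(Q, P): Q before P ✓
(Q, V): Q before V ✓
(Q, W): Q before W ✓
(W, J): W before J ✓
(W, K): W before K ✓
... plus 1 further pairs not listed.
Count: 25.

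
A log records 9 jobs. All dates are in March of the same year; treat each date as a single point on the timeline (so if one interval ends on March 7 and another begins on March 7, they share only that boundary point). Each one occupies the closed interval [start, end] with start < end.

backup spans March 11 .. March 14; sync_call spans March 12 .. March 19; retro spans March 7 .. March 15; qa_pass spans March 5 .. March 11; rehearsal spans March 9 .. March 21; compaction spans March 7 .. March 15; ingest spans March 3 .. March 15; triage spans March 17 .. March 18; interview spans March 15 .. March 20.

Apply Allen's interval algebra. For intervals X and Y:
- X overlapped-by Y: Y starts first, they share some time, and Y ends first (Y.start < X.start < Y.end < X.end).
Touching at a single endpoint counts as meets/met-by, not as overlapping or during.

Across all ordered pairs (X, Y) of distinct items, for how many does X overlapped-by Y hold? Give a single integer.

Checking all 72 ordered pairs for relation 'overlapped-by'; matching pairs in alphabetical order:
(compaction, qa_pass): compaction overlapped-by qa_pass ✓
(interview, sync_call): interview overlapped-by sync_call ✓
(rehearsal, compaction): rehearsal overlapped-by compaction ✓
(rehearsal, ingest): rehearsal overlapped-by ingest ✓
(rehearsal, qa_pass): rehearsal overlapped-by qa_pass ✓
(rehearsal, retro): rehearsal overlapped-by retro ✓
(retro, qa_pass): retro overlapped-by qa_pass ✓
(sync_call, backup): sync_call overlapped-by backup ✓
(sync_call, compaction): sync_call overlapped-by compaction ✓
(sync_call, ingest): sync_call overlapped-by ingest ✓
(sync_call, retro): sync_call overlapped-by retro ✓
Count: 11.

11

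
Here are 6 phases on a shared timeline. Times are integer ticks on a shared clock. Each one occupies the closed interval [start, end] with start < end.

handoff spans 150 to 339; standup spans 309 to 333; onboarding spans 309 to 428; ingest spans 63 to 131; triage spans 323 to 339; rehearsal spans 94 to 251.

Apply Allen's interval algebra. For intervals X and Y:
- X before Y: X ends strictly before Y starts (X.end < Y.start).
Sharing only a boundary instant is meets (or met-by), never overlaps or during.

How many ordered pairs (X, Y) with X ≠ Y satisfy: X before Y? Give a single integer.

Checking all 30 ordered pairs for relation 'before'; matching pairs in alphabetical order:
(ingest, handoff): ingest before handoff ✓
(ingest, onboarding): ingest before onboarding ✓
(ingest, standup): ingest before standup ✓
(ingest, triage): ingest before triage ✓
(rehearsal, onboarding): rehearsal before onboarding ✓
(rehearsal, standup): rehearsal before standup ✓
(rehearsal, triage): rehearsal before triage ✓
Count: 7.

7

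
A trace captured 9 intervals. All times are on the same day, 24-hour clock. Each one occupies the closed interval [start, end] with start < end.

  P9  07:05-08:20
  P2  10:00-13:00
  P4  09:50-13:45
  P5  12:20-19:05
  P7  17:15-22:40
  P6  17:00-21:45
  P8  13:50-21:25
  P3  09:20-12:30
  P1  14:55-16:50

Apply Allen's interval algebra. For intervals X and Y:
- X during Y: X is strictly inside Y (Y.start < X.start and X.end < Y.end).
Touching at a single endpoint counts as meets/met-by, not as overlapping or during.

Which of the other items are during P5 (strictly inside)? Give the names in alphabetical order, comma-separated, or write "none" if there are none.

P1

Target P5 = [12:20, 19:05].
P1 [14:55, 16:50] → during → yes.
P2 [10:00, 13:00] → overlaps → no.
P3 [09:20, 12:30] → overlaps → no.
P4 [09:50, 13:45] → overlaps → no.
P6 [17:00, 21:45] → overlapped-by → no.
P7 [17:15, 22:40] → overlapped-by → no.
P8 [13:50, 21:25] → overlapped-by → no.
P9 [07:05, 08:20] → before → no.
Result: P1.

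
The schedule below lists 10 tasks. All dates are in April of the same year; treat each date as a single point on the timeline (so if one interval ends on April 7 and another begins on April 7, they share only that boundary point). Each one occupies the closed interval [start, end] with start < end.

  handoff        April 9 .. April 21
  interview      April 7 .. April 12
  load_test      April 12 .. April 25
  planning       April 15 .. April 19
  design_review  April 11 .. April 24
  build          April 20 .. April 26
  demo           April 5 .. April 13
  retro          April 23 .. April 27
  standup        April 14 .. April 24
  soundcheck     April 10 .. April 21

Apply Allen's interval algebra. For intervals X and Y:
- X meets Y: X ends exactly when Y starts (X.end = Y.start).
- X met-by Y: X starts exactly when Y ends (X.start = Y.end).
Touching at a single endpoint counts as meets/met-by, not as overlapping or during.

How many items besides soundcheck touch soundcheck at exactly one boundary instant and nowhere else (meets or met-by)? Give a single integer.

0

Target soundcheck = [April 10, April 21].
build [April 20, April 26] → overlapped-by → no.
demo [April 5, April 13] → overlaps → no.
design_review [April 11, April 24] → overlapped-by → no.
handoff [April 9, April 21] → finished-by → no.
interview [April 7, April 12] → overlaps → no.
load_test [April 12, April 25] → overlapped-by → no.
planning [April 15, April 19] → during → no.
retro [April 23, April 27] → after → no.
standup [April 14, April 24] → overlapped-by → no.
Total: 0.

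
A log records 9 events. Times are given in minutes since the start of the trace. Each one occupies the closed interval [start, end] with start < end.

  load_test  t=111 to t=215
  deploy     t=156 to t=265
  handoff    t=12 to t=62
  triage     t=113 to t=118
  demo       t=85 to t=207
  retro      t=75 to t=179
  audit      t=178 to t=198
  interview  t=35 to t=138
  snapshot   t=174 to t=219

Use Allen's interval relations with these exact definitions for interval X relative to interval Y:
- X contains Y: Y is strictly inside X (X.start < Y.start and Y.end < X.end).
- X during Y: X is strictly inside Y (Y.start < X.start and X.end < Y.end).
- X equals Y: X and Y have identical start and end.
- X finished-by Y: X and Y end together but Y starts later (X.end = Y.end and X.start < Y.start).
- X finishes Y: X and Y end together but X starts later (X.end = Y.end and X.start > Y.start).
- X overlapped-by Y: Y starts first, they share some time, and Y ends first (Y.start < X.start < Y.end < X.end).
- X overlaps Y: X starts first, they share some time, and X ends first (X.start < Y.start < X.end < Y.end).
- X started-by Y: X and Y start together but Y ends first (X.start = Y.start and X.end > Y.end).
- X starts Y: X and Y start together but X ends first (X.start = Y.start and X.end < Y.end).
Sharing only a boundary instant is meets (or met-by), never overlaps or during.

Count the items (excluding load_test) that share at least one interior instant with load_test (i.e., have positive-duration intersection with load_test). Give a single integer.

Target load_test = [t=111, t=215].
audit [t=178, t=198] → during → counts.
demo [t=85, t=207] → overlaps → counts.
deploy [t=156, t=265] → overlapped-by → counts.
handoff [t=12, t=62] → before → no.
interview [t=35, t=138] → overlaps → counts.
retro [t=75, t=179] → overlaps → counts.
snapshot [t=174, t=219] → overlapped-by → counts.
triage [t=113, t=118] → during → counts.
Total: 7.

7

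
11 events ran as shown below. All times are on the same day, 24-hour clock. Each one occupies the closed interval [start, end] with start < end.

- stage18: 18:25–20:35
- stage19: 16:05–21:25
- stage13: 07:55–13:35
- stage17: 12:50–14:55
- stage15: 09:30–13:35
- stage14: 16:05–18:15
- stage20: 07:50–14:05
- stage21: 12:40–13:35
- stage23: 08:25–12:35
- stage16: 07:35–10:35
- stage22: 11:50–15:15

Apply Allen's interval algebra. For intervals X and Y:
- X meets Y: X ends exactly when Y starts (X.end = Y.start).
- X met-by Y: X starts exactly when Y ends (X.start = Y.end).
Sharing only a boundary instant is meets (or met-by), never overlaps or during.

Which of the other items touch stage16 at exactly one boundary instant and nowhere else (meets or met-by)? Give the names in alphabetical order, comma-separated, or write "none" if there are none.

Target stage16 = [07:35, 10:35].
stage13 [07:55, 13:35] → overlapped-by → no.
stage14 [16:05, 18:15] → after → no.
stage15 [09:30, 13:35] → overlapped-by → no.
stage17 [12:50, 14:55] → after → no.
stage18 [18:25, 20:35] → after → no.
stage19 [16:05, 21:25] → after → no.
stage20 [07:50, 14:05] → overlapped-by → no.
stage21 [12:40, 13:35] → after → no.
stage22 [11:50, 15:15] → after → no.
stage23 [08:25, 12:35] → overlapped-by → no.
Result: none.

none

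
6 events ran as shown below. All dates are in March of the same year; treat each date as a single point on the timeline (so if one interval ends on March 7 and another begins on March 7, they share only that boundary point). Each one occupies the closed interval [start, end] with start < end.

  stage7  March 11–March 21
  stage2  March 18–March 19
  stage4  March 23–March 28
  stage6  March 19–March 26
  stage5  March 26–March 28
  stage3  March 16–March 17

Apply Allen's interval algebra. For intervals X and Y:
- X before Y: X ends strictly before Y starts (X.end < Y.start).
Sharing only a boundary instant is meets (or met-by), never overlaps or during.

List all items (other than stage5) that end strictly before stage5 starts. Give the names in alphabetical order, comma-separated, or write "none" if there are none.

Target stage5 = [March 26, March 28].
stage2 [March 18, March 19] → before → yes.
stage3 [March 16, March 17] → before → yes.
stage4 [March 23, March 28] → finished-by → no.
stage6 [March 19, March 26] → meets → no.
stage7 [March 11, March 21] → before → yes.
Result: stage2, stage3, stage7.

stage2, stage3, stage7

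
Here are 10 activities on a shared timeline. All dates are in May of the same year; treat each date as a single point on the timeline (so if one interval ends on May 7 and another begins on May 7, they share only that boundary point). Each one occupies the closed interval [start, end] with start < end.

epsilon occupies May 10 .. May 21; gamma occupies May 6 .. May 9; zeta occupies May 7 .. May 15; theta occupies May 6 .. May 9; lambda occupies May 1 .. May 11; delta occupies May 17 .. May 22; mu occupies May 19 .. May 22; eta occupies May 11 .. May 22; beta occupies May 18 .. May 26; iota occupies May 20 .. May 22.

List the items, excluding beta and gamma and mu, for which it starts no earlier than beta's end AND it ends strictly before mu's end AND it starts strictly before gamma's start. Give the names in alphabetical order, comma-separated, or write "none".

Conditions: its start is no earlier than beta's end (X.start >= May 26) AND its end is strictly before mu's end (X.end < May 22) AND its start is strictly before gamma's start (X.start < May 6).
delta: start May 17 >= May 26? ✗; end May 22 < May 22? ✗; start May 17 < May 6? ✗ → no.
epsilon: start May 10 >= May 26? ✗; end May 21 < May 22? ✓; start May 10 < May 6? ✗ → no.
eta: start May 11 >= May 26? ✗; end May 22 < May 22? ✗; start May 11 < May 6? ✗ → no.
iota: start May 20 >= May 26? ✗; end May 22 < May 22? ✗; start May 20 < May 6? ✗ → no.
lambda: start May 1 >= May 26? ✗; end May 11 < May 22? ✓; start May 1 < May 6? ✓ → no.
theta: start May 6 >= May 26? ✗; end May 9 < May 22? ✓; start May 6 < May 6? ✗ → no.
zeta: start May 7 >= May 26? ✗; end May 15 < May 22? ✓; start May 7 < May 6? ✗ → no.
Result: none.

none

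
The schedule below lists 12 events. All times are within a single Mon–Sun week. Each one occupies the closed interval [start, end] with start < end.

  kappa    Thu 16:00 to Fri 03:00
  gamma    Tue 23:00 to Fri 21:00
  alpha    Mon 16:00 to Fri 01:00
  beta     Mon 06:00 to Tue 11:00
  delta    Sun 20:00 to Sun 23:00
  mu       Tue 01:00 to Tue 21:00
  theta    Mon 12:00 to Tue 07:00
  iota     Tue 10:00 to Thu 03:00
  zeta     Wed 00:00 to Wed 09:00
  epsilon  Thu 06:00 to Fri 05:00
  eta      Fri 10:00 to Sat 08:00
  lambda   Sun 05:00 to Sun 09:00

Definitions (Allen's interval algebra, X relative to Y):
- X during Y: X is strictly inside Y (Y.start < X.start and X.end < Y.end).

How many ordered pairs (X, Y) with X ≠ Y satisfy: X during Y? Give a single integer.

Checking all 132 ordered pairs for relation 'during'; matching pairs in alphabetical order:
(epsilon, gamma): epsilon during gamma ✓
(iota, alpha): iota during alpha ✓
(kappa, epsilon): kappa during epsilon ✓
(kappa, gamma): kappa during gamma ✓
(mu, alpha): mu during alpha ✓
(theta, beta): theta during beta ✓
(zeta, alpha): zeta during alpha ✓
(zeta, gamma): zeta during gamma ✓
(zeta, iota): zeta during iota ✓
Count: 9.

9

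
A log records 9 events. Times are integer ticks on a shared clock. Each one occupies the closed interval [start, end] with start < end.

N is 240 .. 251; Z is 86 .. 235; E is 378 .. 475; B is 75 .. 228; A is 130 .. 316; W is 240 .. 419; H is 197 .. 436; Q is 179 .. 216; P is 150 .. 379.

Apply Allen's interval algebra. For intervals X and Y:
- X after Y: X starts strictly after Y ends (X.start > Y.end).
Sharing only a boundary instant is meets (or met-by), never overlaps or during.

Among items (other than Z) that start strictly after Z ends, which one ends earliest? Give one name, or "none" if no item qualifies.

N

Target Z = [86, 235].
A [130, 316] → overlapped-by → excluded.
B [75, 228] → overlaps → excluded.
E [378, 475] → after → candidate.
H [197, 436] → overlapped-by → excluded.
N [240, 251] → after → candidate.
P [150, 379] → overlapped-by → excluded.
Q [179, 216] → during → excluded.
W [240, 419] → after → candidate.
Among candidates, earliest end is 251 → N.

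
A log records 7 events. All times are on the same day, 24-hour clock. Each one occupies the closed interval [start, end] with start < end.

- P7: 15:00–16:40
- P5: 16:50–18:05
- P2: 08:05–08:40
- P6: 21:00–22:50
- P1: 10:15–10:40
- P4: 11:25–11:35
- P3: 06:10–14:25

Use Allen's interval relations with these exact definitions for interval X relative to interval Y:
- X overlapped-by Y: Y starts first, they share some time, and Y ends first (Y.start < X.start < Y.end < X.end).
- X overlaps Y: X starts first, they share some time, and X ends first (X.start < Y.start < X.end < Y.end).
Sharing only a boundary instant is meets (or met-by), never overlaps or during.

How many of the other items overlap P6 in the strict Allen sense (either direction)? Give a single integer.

Target P6 = [21:00, 22:50].
P1 [10:15, 10:40] → before → no.
P2 [08:05, 08:40] → before → no.
P3 [06:10, 14:25] → before → no.
P4 [11:25, 11:35] → before → no.
P5 [16:50, 18:05] → before → no.
P7 [15:00, 16:40] → before → no.
Total: 0.

0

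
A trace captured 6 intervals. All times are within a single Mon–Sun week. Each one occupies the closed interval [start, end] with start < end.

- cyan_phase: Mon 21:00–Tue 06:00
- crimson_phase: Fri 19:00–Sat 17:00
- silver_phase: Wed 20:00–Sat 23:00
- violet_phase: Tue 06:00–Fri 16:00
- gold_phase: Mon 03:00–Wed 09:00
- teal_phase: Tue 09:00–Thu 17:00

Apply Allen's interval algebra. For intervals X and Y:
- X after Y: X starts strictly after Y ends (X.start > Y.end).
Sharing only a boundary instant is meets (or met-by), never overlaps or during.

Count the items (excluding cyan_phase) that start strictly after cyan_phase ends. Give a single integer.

3

Target cyan_phase = [Mon 21:00, Tue 06:00].
crimson_phase [Fri 19:00, Sat 17:00] → after → counts.
gold_phase [Mon 03:00, Wed 09:00] → contains → no.
silver_phase [Wed 20:00, Sat 23:00] → after → counts.
teal_phase [Tue 09:00, Thu 17:00] → after → counts.
violet_phase [Tue 06:00, Fri 16:00] → met-by → no.
Total: 3.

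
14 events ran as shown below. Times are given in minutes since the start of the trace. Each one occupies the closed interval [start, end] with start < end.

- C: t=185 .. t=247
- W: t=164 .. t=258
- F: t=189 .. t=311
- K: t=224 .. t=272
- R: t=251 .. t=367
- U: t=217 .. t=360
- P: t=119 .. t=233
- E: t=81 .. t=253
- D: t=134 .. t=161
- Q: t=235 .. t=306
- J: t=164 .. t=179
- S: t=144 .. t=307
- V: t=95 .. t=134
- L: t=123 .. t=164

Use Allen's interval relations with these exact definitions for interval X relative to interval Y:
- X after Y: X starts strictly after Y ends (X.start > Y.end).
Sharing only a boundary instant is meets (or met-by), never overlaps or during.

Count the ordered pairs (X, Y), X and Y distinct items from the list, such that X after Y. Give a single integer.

32

Checking all 182 ordered pairs for relation 'after'; matching pairs in alphabetical order:
(C, D): C after D ✓
(C, J): C after J ✓
(C, L): C after L ✓
(C, V): C after V ✓
(F, D): F after D ✓
(F, J): F after J ✓
(F, L): F after L ✓
(F, V): F after V ✓
(J, D): J after D ✓
(J, V): J after V ✓
(K, D): K after D ✓
(K, J): K after J ✓
(K, L): K after L ✓
(K, V): K after V ✓
(Q, D): Q after D ✓
(Q, J): Q after J ✓
(Q, L): Q after L ✓
(Q, P): Q after P ✓
(Q, V): Q after V ✓
(R, C): R after C ✓
(R, D): R after D ✓
(R, J): R after J ✓
(R, L): R after L ✓
(R, P): R after P ✓
... plus 8 further pairs not listed.
Count: 32.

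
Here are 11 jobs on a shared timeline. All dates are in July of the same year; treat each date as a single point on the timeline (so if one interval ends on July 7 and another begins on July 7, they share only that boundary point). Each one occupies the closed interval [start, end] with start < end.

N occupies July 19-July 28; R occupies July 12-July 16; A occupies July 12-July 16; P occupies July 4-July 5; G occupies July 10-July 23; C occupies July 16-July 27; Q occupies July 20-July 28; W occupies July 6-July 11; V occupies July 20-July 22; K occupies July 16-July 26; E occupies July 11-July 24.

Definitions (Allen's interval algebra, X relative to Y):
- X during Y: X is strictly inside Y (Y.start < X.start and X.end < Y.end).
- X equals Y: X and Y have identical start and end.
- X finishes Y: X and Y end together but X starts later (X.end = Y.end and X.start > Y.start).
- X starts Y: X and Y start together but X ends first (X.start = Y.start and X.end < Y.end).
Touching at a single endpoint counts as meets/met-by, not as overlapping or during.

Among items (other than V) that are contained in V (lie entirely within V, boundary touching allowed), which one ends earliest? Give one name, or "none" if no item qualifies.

none

Target V = [July 20, July 22].
A [July 12, July 16] → before → excluded.
C [July 16, July 27] → contains → excluded.
E [July 11, July 24] → contains → excluded.
G [July 10, July 23] → contains → excluded.
K [July 16, July 26] → contains → excluded.
N [July 19, July 28] → contains → excluded.
P [July 4, July 5] → before → excluded.
Q [July 20, July 28] → started-by → excluded.
R [July 12, July 16] → before → excluded.
W [July 6, July 11] → before → excluded.
No candidates → none.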